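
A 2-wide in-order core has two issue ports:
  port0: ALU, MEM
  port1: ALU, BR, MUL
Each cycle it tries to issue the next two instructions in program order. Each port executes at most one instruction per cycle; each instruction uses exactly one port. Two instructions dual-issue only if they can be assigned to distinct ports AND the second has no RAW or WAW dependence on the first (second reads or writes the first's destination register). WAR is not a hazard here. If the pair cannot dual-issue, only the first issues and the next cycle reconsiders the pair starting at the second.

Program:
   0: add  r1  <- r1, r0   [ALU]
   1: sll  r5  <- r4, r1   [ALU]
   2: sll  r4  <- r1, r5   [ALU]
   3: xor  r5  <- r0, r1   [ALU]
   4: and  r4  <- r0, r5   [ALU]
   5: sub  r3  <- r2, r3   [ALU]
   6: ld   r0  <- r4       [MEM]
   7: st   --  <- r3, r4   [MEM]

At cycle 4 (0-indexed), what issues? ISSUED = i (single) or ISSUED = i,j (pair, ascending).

ISSUED = 6

  cy0 -> i0 (add) RAW r1
  cy1 -> i1 (sll) RAW r5
  cy2 -> i2&i3 (sll/xor) pair
  cy3 -> i4&i5 (and/sub) pair
  cy4 -> i6 (ld) no-port MEM/MEM
  cy5 -> i7 (st) tail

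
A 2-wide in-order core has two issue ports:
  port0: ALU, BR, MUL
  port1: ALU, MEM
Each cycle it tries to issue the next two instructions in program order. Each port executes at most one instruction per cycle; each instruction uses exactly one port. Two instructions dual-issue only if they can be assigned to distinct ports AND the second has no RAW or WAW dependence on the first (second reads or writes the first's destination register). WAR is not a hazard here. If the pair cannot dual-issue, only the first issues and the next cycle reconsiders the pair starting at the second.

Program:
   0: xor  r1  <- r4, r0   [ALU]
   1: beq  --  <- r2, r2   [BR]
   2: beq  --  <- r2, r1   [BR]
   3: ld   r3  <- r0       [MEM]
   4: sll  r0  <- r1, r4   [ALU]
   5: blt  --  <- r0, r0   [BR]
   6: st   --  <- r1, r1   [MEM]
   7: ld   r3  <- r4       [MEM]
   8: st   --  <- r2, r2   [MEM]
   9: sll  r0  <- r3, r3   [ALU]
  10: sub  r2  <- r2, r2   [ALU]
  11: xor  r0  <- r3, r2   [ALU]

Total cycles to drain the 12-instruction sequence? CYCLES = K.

CYCLES = 8

t=0 i0/i1:xor.ALU+beq.BR ; pair
t=1 i2/i3:beq.BR+ld.MEM ; pair
t=2 i4:sll.ALU ; RAW r0
t=3 i5/i6:blt.BR+st.MEM ; pair
t=4 i7:ld.MEM ; no-port MEM/MEM
t=5 i8/i9:st.MEM+sll.ALU ; pair
t=6 i10:sub.ALU ; RAW r2
t=7 i11:xor.ALU ; tail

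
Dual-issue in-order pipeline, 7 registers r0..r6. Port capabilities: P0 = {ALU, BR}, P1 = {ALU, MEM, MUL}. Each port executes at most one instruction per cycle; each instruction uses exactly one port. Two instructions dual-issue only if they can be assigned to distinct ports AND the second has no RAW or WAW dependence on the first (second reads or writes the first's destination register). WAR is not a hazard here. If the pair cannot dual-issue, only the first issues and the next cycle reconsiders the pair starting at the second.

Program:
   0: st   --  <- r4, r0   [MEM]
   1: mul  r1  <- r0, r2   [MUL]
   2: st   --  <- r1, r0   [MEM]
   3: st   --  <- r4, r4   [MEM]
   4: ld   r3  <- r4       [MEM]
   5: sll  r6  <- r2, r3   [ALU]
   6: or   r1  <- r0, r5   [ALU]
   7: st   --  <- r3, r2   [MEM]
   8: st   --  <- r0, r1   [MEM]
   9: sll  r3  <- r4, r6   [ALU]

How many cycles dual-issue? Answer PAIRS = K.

#0 head=0: st.MEM i0 no-port MEM/MUL
#1 head=1: mul.MUL i1 no-port MUL/MEM
#2 head=2: st.MEM i2 no-port MEM/MEM
#3 head=3: st.MEM i3 no-port MEM/MEM
#4 head=4: ld.MEM i4 RAW r3
#5 head=5: sll.ALU+or.ALU i5&i6 2-wide
#6 head=7: st.MEM i7 no-port MEM/MEM
#7 head=8: st.MEM+sll.ALU i8&i9 2-wide

PAIRS = 2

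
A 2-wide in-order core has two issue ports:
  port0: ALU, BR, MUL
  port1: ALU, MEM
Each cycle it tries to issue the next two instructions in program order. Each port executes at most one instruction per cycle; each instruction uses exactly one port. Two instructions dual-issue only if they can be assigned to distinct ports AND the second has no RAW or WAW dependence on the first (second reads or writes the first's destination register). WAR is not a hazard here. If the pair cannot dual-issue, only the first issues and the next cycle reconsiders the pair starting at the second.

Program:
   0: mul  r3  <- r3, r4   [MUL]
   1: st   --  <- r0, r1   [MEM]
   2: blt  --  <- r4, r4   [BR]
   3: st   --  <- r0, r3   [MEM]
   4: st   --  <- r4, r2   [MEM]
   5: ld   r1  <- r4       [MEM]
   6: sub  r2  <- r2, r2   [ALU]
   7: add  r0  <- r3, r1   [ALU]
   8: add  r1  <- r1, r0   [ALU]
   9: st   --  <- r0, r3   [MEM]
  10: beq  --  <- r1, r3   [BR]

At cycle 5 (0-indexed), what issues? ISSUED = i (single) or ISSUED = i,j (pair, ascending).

ISSUED = 8,9

[0] i0,i1  mul;st  -- dual
[1] i2,i3  blt;st  -- dual
[2] i4  st  -- no-port MEM/MEM
[3] i5,i6  ld;sub  -- dual
[4] i7  add  -- RAW r0
[5] i8,i9  add;st  -- dual
[6] i10  beq  -- tail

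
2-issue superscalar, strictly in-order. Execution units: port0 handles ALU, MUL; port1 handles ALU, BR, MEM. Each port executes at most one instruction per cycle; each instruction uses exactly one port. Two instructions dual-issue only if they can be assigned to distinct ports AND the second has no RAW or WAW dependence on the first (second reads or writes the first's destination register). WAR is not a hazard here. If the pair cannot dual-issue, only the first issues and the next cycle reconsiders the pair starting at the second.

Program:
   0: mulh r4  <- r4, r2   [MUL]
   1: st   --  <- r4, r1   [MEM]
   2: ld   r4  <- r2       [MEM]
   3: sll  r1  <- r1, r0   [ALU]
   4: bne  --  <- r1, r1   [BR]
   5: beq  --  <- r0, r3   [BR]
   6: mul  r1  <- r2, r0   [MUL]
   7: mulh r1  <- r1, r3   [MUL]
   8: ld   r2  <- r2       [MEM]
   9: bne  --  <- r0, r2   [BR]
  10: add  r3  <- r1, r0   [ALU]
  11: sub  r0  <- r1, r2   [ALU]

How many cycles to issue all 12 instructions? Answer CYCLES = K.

  cy0 -> i0 (mulh) RAW r4
  cy1 -> i1 (st) no-port MEM/MEM
  cy2 -> i2/i3 (ld/sll) dual
  cy3 -> i4 (bne) no-port BR/BR
  cy4 -> i5/i6 (beq/mul) dual
  cy5 -> i7/i8 (mulh/ld) dual
  cy6 -> i9/i10 (bne/add) dual
  cy7 -> i11 (sub) tail

CYCLES = 8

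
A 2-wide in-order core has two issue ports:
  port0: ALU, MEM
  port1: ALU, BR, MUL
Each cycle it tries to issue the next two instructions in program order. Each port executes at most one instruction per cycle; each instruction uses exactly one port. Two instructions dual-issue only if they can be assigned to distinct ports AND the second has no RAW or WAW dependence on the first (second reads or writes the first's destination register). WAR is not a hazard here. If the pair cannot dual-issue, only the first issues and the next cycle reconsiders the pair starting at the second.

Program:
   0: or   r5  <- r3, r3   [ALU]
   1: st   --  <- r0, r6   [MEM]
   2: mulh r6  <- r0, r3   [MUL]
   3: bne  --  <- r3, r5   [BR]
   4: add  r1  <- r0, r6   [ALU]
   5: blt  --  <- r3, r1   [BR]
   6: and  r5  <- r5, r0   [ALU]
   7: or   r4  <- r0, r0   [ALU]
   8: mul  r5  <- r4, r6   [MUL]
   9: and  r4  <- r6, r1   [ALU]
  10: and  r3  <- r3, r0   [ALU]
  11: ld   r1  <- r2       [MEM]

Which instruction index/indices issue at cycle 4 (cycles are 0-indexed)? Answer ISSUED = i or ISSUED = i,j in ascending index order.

  cy0 -> i0,i1 (or st) dual
  cy1 -> i2 (mulh) no-port MUL/BR
  cy2 -> i3,i4 (bne add) dual
  cy3 -> i5,i6 (blt and) dual
  cy4 -> i7 (or) RAW r4
  cy5 -> i8,i9 (mul and) dual
  cy6 -> i10,i11 (and ld) dual

ISSUED = 7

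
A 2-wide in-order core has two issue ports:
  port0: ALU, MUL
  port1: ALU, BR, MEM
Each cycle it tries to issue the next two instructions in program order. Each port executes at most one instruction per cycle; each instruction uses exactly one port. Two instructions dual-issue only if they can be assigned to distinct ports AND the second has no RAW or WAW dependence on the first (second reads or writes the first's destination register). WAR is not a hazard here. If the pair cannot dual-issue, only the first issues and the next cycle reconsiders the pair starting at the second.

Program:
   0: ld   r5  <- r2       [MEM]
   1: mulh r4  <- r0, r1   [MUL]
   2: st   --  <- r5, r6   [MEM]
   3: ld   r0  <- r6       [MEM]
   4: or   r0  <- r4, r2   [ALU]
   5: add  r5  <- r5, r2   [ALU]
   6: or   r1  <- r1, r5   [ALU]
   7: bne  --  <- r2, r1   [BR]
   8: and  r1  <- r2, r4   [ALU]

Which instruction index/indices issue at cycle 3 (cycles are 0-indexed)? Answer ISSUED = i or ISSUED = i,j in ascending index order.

ISSUED = 4,5

t=0 i0+i1:ld.MEM+mulh.MUL ; pair
t=1 i2:st.MEM ; no-port MEM/MEM
t=2 i3:ld.MEM ; WAW r0
t=3 i4+i5:or.ALU+add.ALU ; pair
t=4 i6:or.ALU ; RAW r1
t=5 i7+i8:bne.BR+and.ALU ; pair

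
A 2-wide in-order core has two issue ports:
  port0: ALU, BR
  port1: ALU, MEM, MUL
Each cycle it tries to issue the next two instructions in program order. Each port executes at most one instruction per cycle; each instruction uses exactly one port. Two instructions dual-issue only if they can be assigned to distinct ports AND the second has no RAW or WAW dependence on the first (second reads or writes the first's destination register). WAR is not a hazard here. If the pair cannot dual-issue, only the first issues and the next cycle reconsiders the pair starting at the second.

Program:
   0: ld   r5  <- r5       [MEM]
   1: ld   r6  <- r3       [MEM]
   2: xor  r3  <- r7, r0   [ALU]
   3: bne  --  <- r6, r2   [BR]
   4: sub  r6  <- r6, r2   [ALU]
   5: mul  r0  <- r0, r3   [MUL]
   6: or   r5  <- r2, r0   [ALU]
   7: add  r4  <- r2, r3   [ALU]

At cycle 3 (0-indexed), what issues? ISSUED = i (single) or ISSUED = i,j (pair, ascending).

  cy0 -> i0 (ld) no-port MEM/MEM
  cy1 -> i1+i2 (ld;xor) 2-wide
  cy2 -> i3+i4 (bne;sub) 2-wide
  cy3 -> i5 (mul) RAW r0
  cy4 -> i6+i7 (or;add) 2-wide

ISSUED = 5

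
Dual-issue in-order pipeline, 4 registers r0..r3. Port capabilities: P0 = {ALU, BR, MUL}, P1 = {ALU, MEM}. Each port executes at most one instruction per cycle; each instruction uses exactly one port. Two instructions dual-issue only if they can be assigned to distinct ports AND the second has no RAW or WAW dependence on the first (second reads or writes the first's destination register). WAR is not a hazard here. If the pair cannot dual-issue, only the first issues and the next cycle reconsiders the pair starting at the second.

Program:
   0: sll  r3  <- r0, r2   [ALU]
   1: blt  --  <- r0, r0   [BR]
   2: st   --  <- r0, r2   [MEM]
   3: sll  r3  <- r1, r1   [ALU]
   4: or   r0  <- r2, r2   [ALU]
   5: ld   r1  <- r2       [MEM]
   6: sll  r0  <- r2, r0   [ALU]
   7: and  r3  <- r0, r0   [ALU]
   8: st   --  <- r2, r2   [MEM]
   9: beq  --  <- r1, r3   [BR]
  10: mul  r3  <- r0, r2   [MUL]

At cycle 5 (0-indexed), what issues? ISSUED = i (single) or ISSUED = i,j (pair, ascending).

ISSUED = 9

[0] i0/i1  sll.ALU+blt.BR  -- pair
[1] i2/i3  st.MEM+sll.ALU  -- pair
[2] i4/i5  or.ALU+ld.MEM  -- pair
[3] i6  sll.ALU  -- RAW r0
[4] i7/i8  and.ALU+st.MEM  -- pair
[5] i9  beq.BR  -- no-port BR/MUL
[6] i10  mul.MUL  -- tail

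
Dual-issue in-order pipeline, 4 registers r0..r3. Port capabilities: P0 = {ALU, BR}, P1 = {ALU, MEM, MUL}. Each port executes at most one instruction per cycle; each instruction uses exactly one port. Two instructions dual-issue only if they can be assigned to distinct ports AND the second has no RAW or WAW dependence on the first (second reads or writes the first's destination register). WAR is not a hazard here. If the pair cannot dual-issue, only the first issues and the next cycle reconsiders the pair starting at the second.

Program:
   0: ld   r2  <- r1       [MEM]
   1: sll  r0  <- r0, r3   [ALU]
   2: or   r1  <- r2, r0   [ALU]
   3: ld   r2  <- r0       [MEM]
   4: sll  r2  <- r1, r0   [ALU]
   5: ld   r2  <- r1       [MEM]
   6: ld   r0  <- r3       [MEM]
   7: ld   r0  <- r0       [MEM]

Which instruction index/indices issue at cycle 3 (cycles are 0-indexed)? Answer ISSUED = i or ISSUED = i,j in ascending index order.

  cy0 -> i0&i1 (ld;sll) 2-wide
  cy1 -> i2&i3 (or;ld) 2-wide
  cy2 -> i4 (sll) WAW r2
  cy3 -> i5 (ld) no-port MEM/MEM
  cy4 -> i6 (ld) no-port MEM/MEM
  cy5 -> i7 (ld) tail

ISSUED = 5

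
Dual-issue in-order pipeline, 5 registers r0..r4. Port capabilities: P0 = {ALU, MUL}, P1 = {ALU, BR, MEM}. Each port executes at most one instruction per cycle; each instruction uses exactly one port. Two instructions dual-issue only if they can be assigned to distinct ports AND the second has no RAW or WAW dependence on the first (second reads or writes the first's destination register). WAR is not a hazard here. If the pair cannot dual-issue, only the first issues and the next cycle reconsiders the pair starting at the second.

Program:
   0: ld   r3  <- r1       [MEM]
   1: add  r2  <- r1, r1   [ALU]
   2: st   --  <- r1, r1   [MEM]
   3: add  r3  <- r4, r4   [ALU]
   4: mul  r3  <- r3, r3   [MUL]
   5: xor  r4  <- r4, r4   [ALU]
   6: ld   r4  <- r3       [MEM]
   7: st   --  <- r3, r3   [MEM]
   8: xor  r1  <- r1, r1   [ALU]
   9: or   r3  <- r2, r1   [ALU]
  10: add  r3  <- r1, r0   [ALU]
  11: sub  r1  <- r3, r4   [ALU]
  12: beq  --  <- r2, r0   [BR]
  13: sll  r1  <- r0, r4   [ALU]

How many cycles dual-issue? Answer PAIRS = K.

PAIRS = 5

[0] i0,i1  ld.MEM/add.ALU  -- dual
[1] i2,i3  st.MEM/add.ALU  -- dual
[2] i4,i5  mul.MUL/xor.ALU  -- dual
[3] i6  ld.MEM  -- no-port MEM/MEM
[4] i7,i8  st.MEM/xor.ALU  -- dual
[5] i9  or.ALU  -- WAW r3
[6] i10  add.ALU  -- RAW r3
[7] i11,i12  sub.ALU/beq.BR  -- dual
[8] i13  sll.ALU  -- tail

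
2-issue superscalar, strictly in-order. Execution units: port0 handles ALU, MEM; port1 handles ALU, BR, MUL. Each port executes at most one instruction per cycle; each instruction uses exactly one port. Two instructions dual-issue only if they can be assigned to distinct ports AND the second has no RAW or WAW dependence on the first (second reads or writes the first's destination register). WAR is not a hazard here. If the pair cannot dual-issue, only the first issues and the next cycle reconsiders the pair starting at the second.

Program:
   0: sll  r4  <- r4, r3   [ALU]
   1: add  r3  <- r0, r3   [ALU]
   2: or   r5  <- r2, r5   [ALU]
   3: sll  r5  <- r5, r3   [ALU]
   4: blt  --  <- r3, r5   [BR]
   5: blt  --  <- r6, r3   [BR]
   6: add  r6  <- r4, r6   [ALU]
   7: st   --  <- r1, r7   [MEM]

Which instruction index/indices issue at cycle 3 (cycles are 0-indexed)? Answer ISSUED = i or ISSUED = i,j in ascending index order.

ISSUED = 4

c0: i0+i1 sll/add  pair
c1: i2 or  RAW+WAW r5
c2: i3 sll  RAW r5
c3: i4 blt  no-port BR/BR
c4: i5+i6 blt/add  pair
c5: i7 st  tail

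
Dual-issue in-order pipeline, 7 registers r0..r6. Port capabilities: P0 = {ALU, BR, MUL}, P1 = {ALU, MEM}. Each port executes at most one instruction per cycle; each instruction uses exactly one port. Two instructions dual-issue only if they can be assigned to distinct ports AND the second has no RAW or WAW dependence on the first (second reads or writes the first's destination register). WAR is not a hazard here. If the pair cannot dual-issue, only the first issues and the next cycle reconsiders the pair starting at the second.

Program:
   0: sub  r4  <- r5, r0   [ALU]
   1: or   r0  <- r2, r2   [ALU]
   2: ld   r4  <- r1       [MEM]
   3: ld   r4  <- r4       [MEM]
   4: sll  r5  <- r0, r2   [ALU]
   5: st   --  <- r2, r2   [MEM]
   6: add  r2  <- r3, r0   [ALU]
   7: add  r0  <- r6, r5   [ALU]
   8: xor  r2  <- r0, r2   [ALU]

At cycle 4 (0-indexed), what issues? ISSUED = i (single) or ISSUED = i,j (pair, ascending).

#0 head=0: sub+or i0/i1 pair
#1 head=2: ld i2 no-port MEM/MEM
#2 head=3: ld+sll i3/i4 pair
#3 head=5: st+add i5/i6 pair
#4 head=7: add i7 RAW r0
#5 head=8: xor i8 tail

ISSUED = 7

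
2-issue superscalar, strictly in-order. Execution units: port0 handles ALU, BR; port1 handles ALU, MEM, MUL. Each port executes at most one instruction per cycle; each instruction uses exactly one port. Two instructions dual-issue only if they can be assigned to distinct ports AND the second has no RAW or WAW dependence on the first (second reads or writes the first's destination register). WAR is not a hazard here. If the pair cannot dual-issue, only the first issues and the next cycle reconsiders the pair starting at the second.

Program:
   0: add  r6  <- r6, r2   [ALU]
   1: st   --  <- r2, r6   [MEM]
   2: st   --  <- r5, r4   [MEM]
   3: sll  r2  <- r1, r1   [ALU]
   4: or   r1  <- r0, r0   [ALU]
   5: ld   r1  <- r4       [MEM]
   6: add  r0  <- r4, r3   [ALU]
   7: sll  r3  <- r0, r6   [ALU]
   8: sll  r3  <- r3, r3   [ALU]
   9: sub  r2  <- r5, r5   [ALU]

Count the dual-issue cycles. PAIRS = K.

[0] i0  add.ALU  -- RAW r6
[1] i1  st.MEM  -- no-port MEM/MEM
[2] i2,i3  st.MEM sll.ALU  -- dual
[3] i4  or.ALU  -- WAW r1
[4] i5,i6  ld.MEM add.ALU  -- dual
[5] i7  sll.ALU  -- RAW+WAW r3
[6] i8,i9  sll.ALU sub.ALU  -- dual

PAIRS = 3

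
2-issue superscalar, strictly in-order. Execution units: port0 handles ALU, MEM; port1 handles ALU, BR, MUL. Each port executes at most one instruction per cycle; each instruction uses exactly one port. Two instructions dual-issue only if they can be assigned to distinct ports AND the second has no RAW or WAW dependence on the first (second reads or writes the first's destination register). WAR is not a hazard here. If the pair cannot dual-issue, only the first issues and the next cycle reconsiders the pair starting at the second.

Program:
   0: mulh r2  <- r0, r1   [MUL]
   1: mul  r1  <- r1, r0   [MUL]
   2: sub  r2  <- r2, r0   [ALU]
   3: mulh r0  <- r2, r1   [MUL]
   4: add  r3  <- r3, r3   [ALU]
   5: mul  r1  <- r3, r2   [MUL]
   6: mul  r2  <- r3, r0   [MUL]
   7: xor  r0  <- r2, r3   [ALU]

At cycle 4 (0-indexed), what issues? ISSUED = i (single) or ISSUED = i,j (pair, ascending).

  cy0 -> i0 (mulh) no-port MUL/MUL
  cy1 -> i1/i2 (mul+sub) pair
  cy2 -> i3/i4 (mulh+add) pair
  cy3 -> i5 (mul) no-port MUL/MUL
  cy4 -> i6 (mul) RAW r2
  cy5 -> i7 (xor) tail

ISSUED = 6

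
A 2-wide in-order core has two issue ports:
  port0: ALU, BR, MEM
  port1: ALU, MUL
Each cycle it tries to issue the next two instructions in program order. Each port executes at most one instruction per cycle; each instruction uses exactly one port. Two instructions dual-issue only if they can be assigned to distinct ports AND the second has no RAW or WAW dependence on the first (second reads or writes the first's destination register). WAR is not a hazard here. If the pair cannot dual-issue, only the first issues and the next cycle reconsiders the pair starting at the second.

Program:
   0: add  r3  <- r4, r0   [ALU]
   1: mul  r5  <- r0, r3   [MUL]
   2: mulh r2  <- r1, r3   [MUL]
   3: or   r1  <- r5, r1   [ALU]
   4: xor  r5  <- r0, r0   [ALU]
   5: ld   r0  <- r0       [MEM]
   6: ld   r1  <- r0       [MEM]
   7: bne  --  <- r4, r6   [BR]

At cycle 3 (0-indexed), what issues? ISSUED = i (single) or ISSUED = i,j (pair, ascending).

ISSUED = 4,5

t=0 i0:add ; RAW r3
t=1 i1:mul ; no-port MUL/MUL
t=2 i2,i3:mulh/or ; pair
t=3 i4,i5:xor/ld ; pair
t=4 i6:ld ; no-port MEM/BR
t=5 i7:bne ; tail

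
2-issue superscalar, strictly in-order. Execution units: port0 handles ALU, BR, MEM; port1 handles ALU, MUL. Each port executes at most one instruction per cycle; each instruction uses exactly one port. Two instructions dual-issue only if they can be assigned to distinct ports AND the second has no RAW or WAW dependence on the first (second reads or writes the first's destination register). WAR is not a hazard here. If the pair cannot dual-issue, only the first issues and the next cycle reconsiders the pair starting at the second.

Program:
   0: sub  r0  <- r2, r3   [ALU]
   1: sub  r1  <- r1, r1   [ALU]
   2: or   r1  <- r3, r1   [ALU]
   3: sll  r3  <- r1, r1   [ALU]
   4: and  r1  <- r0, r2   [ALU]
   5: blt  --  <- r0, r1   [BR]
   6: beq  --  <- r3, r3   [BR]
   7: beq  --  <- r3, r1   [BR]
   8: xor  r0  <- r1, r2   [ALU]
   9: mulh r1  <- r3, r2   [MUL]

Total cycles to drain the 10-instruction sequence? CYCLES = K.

c0: i0&i1 sub.ALU sub.ALU  dual
c1: i2 or.ALU  RAW r1
c2: i3&i4 sll.ALU and.ALU  dual
c3: i5 blt.BR  no-port BR/BR
c4: i6 beq.BR  no-port BR/BR
c5: i7&i8 beq.BR xor.ALU  dual
c6: i9 mulh.MUL  tail

CYCLES = 7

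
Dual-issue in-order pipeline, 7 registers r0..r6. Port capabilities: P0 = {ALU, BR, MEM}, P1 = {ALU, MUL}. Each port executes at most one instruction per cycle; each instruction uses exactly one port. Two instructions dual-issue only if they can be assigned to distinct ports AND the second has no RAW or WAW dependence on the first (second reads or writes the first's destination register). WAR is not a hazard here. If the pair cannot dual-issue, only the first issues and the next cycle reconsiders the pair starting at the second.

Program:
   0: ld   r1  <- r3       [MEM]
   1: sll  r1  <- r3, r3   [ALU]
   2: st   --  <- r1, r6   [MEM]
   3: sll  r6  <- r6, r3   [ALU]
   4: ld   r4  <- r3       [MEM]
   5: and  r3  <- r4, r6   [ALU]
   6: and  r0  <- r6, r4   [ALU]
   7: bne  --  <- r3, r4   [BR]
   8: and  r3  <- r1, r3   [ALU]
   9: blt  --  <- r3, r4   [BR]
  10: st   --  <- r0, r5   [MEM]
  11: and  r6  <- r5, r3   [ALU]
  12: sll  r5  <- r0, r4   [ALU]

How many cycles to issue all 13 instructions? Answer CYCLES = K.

[0] i0  ld  -- WAW r1
[1] i1  sll  -- RAW r1
[2] i2+i3  st+sll  -- 2-wide
[3] i4  ld  -- RAW r4
[4] i5+i6  and+and  -- 2-wide
[5] i7+i8  bne+and  -- 2-wide
[6] i9  blt  -- no-port BR/MEM
[7] i10+i11  st+and  -- 2-wide
[8] i12  sll  -- tail

CYCLES = 9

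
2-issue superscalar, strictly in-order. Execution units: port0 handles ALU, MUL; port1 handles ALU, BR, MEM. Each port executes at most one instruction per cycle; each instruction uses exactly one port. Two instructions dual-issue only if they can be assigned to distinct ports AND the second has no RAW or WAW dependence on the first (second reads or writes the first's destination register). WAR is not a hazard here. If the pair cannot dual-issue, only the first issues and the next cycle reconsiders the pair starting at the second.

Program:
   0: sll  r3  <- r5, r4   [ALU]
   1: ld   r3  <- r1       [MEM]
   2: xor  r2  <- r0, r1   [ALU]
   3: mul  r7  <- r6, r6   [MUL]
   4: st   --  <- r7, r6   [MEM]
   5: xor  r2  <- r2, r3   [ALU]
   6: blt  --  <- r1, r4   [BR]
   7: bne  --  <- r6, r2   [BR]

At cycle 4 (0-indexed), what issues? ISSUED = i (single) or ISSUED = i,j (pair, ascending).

  cy0 -> i0 (sll) WAW r3
  cy1 -> i1+i2 (ld xor) 2-wide
  cy2 -> i3 (mul) RAW r7
  cy3 -> i4+i5 (st xor) 2-wide
  cy4 -> i6 (blt) no-port BR/BR
  cy5 -> i7 (bne) tail

ISSUED = 6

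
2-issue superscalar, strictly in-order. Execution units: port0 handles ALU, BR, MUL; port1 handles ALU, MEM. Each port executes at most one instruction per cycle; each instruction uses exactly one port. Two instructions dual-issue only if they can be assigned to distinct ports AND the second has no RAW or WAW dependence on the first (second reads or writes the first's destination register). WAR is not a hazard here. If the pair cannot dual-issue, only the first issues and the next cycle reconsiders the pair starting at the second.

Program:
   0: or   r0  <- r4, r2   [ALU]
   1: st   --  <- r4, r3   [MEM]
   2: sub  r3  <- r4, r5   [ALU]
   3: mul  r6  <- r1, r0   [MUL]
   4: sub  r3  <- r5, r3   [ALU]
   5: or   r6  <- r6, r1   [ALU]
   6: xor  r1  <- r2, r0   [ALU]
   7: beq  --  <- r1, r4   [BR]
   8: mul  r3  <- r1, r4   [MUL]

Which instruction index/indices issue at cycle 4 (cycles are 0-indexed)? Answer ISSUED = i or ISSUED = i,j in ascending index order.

ISSUED = 7

#0 head=0: or+st i0&i1 pair
#1 head=2: sub+mul i2&i3 pair
#2 head=4: sub+or i4&i5 pair
#3 head=6: xor i6 RAW r1
#4 head=7: beq i7 no-port BR/MUL
#5 head=8: mul i8 tail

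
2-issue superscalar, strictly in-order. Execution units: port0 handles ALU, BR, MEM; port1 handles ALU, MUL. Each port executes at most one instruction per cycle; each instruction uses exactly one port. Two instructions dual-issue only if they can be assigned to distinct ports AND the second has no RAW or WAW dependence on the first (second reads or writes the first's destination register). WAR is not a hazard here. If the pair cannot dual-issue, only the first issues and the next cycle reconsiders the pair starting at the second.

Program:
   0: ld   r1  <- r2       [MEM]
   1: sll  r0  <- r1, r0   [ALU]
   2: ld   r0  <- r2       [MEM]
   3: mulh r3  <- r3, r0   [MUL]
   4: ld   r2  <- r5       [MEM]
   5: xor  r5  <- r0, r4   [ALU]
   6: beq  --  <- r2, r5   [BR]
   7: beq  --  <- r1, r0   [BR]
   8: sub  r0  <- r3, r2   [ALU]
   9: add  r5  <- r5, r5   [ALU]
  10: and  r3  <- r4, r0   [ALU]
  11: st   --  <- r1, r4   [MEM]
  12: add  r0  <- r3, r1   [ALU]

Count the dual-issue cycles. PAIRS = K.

PAIRS = 4

c0: i0 ld  RAW r1
c1: i1 sll  WAW r0
c2: i2 ld  RAW r0
c3: i3,i4 mulh/ld  2-wide
c4: i5 xor  RAW r5
c5: i6 beq  no-port BR/BR
c6: i7,i8 beq/sub  2-wide
c7: i9,i10 add/and  2-wide
c8: i11,i12 st/add  2-wide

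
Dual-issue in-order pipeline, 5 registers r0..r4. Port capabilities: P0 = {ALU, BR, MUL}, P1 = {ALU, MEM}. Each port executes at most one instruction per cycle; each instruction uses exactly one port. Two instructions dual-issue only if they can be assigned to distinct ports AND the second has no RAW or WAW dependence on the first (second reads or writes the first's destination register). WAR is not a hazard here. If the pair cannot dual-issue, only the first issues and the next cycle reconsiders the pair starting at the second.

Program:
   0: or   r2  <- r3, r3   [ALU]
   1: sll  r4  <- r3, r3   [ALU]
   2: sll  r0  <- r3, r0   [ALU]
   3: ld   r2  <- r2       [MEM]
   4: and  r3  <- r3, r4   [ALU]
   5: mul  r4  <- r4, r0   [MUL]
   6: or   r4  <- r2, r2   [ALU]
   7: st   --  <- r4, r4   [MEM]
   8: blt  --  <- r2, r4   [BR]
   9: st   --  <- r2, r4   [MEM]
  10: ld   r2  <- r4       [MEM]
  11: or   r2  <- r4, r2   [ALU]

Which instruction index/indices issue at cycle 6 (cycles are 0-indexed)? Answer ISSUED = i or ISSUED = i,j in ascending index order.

ISSUED = 10

0. or.ALU sll.ALU @i0/i1  | pair
1. sll.ALU ld.MEM @i2/i3  | pair
2. and.ALU mul.MUL @i4/i5  | pair
3. or.ALU @i6  | RAW r4
4. st.MEM blt.BR @i7/i8  | pair
5. st.MEM @i9  | no-port MEM/MEM
6. ld.MEM @i10  | RAW+WAW r2
7. or.ALU @i11  | tail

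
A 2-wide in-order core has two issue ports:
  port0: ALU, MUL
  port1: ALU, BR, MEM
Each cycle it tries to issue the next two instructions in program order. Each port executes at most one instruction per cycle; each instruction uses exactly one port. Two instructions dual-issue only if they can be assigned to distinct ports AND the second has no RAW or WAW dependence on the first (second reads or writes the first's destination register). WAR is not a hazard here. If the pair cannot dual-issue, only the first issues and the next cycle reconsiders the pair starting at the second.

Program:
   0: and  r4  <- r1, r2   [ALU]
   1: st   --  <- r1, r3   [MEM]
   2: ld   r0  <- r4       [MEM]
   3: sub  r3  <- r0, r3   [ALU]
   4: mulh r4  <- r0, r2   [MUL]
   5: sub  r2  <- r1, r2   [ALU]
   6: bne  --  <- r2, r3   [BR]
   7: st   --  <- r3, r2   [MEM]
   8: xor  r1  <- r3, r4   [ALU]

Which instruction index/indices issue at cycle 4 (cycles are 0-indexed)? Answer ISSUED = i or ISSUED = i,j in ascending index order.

t=0 i0+i1:and/st ; pair
t=1 i2:ld ; RAW r0
t=2 i3+i4:sub/mulh ; pair
t=3 i5:sub ; RAW r2
t=4 i6:bne ; no-port BR/MEM
t=5 i7+i8:st/xor ; pair

ISSUED = 6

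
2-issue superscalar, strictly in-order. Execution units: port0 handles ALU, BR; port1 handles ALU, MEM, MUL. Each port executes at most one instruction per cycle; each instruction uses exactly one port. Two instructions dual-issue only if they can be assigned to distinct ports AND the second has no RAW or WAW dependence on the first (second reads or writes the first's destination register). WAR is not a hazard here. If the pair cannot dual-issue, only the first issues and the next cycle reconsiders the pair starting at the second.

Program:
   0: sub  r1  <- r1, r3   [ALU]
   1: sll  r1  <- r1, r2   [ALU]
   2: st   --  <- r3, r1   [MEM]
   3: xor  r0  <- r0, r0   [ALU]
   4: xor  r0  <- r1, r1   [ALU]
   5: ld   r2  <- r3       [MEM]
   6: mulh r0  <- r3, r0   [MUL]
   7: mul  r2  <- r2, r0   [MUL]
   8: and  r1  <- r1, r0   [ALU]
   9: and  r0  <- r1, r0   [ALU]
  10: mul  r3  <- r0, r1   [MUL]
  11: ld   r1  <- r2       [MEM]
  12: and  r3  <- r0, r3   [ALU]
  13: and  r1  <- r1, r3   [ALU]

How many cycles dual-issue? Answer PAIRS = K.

PAIRS = 4

#0 head=0: sub.ALU i0 RAW+WAW r1
#1 head=1: sll.ALU i1 RAW r1
#2 head=2: st.MEM xor.ALU i2+i3 dual
#3 head=4: xor.ALU ld.MEM i4+i5 dual
#4 head=6: mulh.MUL i6 no-port MUL/MUL
#5 head=7: mul.MUL and.ALU i7+i8 dual
#6 head=9: and.ALU i9 RAW r0
#7 head=10: mul.MUL i10 no-port MUL/MEM
#8 head=11: ld.MEM and.ALU i11+i12 dual
#9 head=13: and.ALU i13 tail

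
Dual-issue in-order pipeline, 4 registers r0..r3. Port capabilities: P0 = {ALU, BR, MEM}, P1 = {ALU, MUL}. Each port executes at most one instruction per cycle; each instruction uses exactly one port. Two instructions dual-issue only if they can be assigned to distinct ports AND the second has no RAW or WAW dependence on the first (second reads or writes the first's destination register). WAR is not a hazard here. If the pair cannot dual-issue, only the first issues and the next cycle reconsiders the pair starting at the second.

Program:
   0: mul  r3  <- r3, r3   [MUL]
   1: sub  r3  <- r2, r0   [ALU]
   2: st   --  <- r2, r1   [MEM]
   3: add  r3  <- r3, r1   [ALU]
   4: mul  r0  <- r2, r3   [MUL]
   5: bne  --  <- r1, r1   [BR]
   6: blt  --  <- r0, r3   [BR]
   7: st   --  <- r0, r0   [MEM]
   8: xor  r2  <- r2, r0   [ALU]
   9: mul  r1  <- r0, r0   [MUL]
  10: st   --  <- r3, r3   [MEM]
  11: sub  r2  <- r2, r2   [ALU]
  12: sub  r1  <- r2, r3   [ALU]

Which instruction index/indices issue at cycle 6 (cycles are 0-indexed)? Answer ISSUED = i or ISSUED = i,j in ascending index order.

c0: i0 mul.MUL  WAW r3
c1: i1+i2 sub.ALU;st.MEM  pair
c2: i3 add.ALU  RAW r3
c3: i4+i5 mul.MUL;bne.BR  pair
c4: i6 blt.BR  no-port BR/MEM
c5: i7+i8 st.MEM;xor.ALU  pair
c6: i9+i10 mul.MUL;st.MEM  pair
c7: i11 sub.ALU  RAW r2
c8: i12 sub.ALU  tail

ISSUED = 9,10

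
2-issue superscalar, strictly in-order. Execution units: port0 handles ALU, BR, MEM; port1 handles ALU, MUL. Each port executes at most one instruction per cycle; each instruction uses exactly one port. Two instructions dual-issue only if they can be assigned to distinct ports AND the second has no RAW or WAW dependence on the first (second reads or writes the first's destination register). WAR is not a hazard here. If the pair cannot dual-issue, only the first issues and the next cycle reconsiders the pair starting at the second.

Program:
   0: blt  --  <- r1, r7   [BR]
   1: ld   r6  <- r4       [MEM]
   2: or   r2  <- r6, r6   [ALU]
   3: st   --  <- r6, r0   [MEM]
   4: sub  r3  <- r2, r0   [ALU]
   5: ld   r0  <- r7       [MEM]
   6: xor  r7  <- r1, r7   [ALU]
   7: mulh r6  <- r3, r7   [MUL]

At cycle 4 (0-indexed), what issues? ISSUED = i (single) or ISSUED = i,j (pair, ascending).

ISSUED = 6

[0] i0  blt  -- no-port BR/MEM
[1] i1  ld  -- RAW r6
[2] i2&i3  or+st  -- dual
[3] i4&i5  sub+ld  -- dual
[4] i6  xor  -- RAW r7
[5] i7  mulh  -- tail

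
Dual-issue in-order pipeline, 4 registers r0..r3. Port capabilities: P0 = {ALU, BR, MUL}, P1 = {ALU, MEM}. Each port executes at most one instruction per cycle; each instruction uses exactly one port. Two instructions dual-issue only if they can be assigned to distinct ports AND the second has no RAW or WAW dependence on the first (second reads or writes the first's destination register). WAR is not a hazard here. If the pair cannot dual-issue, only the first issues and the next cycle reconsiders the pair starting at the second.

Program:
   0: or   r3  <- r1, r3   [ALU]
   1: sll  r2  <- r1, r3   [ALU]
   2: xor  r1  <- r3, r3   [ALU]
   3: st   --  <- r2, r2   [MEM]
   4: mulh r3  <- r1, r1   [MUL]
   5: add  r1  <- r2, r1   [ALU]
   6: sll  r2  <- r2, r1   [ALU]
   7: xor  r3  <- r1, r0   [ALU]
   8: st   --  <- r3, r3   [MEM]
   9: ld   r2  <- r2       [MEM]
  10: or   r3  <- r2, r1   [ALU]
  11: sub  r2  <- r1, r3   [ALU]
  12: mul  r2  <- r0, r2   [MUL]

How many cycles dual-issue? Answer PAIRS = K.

0. or @i0  | RAW r3
1. sll xor @i1/i2  | pair
2. st mulh @i3/i4  | pair
3. add @i5  | RAW r1
4. sll xor @i6/i7  | pair
5. st @i8  | no-port MEM/MEM
6. ld @i9  | RAW r2
7. or @i10  | RAW r3
8. sub @i11  | RAW+WAW r2
9. mul @i12  | tail

PAIRS = 3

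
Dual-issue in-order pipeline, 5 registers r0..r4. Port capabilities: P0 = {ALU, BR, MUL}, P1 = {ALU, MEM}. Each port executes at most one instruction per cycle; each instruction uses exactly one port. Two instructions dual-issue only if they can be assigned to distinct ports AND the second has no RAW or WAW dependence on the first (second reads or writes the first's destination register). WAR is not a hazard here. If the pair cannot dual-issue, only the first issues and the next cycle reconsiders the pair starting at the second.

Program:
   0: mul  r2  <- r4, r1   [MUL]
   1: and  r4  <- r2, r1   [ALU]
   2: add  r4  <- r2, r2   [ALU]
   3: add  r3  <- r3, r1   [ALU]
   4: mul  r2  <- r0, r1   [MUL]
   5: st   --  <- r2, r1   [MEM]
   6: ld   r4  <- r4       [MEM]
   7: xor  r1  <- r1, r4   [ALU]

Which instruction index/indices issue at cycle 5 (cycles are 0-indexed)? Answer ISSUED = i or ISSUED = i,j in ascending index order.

ISSUED = 6

t=0 i0:mul ; RAW r2
t=1 i1:and ; WAW r4
t=2 i2/i3:add/add ; pair
t=3 i4:mul ; RAW r2
t=4 i5:st ; no-port MEM/MEM
t=5 i6:ld ; RAW r4
t=6 i7:xor ; tail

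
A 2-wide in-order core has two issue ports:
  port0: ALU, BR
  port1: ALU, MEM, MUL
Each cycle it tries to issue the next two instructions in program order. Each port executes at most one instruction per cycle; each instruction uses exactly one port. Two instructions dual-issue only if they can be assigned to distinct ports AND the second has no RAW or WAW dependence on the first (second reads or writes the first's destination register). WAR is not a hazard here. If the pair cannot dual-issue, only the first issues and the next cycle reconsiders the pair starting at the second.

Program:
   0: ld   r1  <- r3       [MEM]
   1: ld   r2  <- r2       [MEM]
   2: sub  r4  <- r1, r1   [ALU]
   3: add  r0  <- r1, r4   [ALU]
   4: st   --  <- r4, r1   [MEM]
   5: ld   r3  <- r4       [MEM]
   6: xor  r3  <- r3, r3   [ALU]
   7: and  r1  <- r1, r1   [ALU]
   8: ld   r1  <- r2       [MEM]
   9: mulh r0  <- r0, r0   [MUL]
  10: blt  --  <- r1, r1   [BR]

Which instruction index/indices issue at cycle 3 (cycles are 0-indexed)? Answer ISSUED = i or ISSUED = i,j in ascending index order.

ISSUED = 5

  cy0 -> i0 (ld.MEM) no-port MEM/MEM
  cy1 -> i1+i2 (ld.MEM;sub.ALU) pair
  cy2 -> i3+i4 (add.ALU;st.MEM) pair
  cy3 -> i5 (ld.MEM) RAW+WAW r3
  cy4 -> i6+i7 (xor.ALU;and.ALU) pair
  cy5 -> i8 (ld.MEM) no-port MEM/MUL
  cy6 -> i9+i10 (mulh.MUL;blt.BR) pair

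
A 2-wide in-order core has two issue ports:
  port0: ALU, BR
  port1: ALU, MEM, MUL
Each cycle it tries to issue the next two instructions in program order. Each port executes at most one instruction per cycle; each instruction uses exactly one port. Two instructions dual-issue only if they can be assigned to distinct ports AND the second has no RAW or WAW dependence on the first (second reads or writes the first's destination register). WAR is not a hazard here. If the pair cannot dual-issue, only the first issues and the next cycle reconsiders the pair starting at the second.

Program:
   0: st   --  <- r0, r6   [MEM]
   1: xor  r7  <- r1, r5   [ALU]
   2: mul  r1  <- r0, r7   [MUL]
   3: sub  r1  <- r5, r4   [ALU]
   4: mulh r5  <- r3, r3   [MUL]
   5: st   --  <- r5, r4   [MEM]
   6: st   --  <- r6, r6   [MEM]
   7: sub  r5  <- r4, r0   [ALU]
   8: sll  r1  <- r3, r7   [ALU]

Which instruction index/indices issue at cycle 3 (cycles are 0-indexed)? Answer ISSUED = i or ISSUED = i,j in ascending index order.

ISSUED = 5

#0 head=0: st xor i0+i1 pair
#1 head=2: mul i2 WAW r1
#2 head=3: sub mulh i3+i4 pair
#3 head=5: st i5 no-port MEM/MEM
#4 head=6: st sub i6+i7 pair
#5 head=8: sll i8 tail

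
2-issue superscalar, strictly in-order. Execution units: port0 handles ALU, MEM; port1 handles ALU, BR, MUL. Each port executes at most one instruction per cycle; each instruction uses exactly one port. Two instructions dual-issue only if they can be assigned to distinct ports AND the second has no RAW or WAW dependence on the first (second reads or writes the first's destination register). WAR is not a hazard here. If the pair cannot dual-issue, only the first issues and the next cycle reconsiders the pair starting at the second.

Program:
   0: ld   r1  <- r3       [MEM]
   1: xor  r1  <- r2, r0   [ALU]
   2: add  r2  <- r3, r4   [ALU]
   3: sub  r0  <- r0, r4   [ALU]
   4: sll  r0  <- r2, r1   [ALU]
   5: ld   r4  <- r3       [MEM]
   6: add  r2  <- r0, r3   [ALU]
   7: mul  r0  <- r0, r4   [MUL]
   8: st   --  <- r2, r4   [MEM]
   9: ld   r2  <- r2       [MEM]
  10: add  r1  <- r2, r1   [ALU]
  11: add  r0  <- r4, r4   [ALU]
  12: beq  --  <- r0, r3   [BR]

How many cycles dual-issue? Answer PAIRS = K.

0. ld @i0  | WAW r1
1. xor+add @i1+i2  | dual
2. sub @i3  | WAW r0
3. sll+ld @i4+i5  | dual
4. add+mul @i6+i7  | dual
5. st @i8  | no-port MEM/MEM
6. ld @i9  | RAW r2
7. add+add @i10+i11  | dual
8. beq @i12  | tail

PAIRS = 4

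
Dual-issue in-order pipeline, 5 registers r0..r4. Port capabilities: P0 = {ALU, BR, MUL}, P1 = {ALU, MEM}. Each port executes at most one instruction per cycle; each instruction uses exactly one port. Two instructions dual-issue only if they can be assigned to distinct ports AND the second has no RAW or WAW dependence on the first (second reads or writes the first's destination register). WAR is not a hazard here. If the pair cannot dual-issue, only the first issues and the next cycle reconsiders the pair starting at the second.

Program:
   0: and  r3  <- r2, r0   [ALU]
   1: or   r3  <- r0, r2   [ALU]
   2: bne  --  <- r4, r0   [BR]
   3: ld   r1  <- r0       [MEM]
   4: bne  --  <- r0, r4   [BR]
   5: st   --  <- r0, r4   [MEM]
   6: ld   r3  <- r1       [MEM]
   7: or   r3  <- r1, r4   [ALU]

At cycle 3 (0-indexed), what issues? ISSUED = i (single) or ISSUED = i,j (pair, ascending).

#0 head=0: and.ALU i0 WAW r3
#1 head=1: or.ALU;bne.BR i1&i2 dual
#2 head=3: ld.MEM;bne.BR i3&i4 dual
#3 head=5: st.MEM i5 no-port MEM/MEM
#4 head=6: ld.MEM i6 WAW r3
#5 head=7: or.ALU i7 tail

ISSUED = 5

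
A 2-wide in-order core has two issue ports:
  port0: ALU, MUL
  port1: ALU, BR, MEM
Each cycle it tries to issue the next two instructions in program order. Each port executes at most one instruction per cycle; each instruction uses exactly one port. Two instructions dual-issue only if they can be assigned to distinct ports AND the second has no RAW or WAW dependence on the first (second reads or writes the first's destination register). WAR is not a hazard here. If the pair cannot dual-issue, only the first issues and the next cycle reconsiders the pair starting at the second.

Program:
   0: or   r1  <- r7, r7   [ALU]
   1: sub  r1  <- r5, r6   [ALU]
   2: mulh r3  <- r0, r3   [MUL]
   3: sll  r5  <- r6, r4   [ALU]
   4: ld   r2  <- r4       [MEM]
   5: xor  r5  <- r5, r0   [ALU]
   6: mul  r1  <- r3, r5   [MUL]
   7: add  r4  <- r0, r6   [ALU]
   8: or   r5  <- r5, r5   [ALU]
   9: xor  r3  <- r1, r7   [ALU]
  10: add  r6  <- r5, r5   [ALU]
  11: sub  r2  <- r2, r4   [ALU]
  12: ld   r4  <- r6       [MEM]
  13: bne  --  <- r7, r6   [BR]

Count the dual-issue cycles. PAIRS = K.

t=0 i0:or ; WAW r1
t=1 i1/i2:sub mulh ; dual
t=2 i3/i4:sll ld ; dual
t=3 i5:xor ; RAW r5
t=4 i6/i7:mul add ; dual
t=5 i8/i9:or xor ; dual
t=6 i10/i11:add sub ; dual
t=7 i12:ld ; no-port MEM/BR
t=8 i13:bne ; tail

PAIRS = 5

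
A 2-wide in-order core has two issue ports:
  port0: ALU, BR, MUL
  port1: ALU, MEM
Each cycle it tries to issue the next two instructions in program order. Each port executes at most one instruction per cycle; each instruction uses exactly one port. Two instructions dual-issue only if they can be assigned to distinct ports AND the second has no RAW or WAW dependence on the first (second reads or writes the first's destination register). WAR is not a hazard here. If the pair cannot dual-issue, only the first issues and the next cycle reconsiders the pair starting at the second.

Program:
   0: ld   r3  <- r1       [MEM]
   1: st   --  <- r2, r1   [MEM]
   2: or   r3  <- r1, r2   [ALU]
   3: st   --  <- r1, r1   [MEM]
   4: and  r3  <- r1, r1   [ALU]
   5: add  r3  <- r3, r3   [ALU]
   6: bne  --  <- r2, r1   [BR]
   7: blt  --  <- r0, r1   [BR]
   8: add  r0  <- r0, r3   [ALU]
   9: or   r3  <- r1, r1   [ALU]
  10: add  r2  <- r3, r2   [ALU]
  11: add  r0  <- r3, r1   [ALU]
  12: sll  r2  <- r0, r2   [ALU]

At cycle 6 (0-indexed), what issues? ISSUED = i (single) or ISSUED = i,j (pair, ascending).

ISSUED = 10,11

c0: i0 ld.MEM  no-port MEM/MEM
c1: i1/i2 st.MEM or.ALU  dual
c2: i3/i4 st.MEM and.ALU  dual
c3: i5/i6 add.ALU bne.BR  dual
c4: i7/i8 blt.BR add.ALU  dual
c5: i9 or.ALU  RAW r3
c6: i10/i11 add.ALU add.ALU  dual
c7: i12 sll.ALU  tail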